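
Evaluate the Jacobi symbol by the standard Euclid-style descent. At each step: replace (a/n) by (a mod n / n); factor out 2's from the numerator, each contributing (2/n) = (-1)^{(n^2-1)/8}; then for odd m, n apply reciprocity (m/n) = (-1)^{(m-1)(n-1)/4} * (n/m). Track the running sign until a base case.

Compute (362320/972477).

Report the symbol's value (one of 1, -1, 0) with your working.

362320 = 2^4·22645; (2/972477) = -1 since 972477 mod 8 = 5, so (362320/972477) = (-1)^4·(22645/972477); sign now +1
reciprocity: (22645/972477) = +1·(972477/22645) since 22645 mod 4 = 1, 972477 mod 4 = 1; sign now +1
(972477/22645) = (21387/22645)   [reduce mod 22645]
reciprocity: (21387/22645) = +1·(22645/21387) since 21387 mod 4 = 3, 22645 mod 4 = 1; sign now +1
(22645/21387) = (1258/21387)   [reduce mod 21387]
1258 = 2^1·629; (2/21387) = -1 since 21387 mod 8 = 3, so (1258/21387) = (-1)^1·(629/21387); sign now -1
reciprocity: (629/21387) = +1·(21387/629) since 629 mod 4 = 1, 21387 mod 4 = 3; sign now -1
(21387/629) = (1/629)   [reduce mod 629]
(1/629) = 1; final value = sign = -1

-1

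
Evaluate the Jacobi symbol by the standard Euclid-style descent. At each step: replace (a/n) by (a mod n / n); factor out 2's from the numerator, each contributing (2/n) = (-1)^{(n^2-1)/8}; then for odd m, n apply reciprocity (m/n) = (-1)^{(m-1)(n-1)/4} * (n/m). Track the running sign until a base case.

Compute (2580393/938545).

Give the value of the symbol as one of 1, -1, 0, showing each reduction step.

1

(2580393/938545) = (703303/938545)   [reduce mod 938545]
reciprocity: (703303/938545) = +1·(938545/703303) since 703303 mod 4 = 3, 938545 mod 4 = 1; sign now +1
(938545/703303) = (235242/703303)   [reduce mod 703303]
235242 = 2^1·117621; (2/703303) = +1 since 703303 mod 8 = 7, so (235242/703303) = (+1)^1·(117621/703303); sign now +1
reciprocity: (117621/703303) = +1·(703303/117621) since 117621 mod 4 = 1, 703303 mod 4 = 3; sign now +1
(703303/117621) = (115198/117621)   [reduce mod 117621]
115198 = 2^1·57599; (2/117621) = -1 since 117621 mod 8 = 5, so (115198/117621) = (-1)^1·(57599/117621); sign now -1
reciprocity: (57599/117621) = +1·(117621/57599) since 57599 mod 4 = 3, 117621 mod 4 = 1; sign now -1
(117621/57599) = (2423/57599)   [reduce mod 57599]
reciprocity: (2423/57599) = -1·(57599/2423) since 2423 mod 4 = 3, 57599 mod 4 = 3; sign now +1
(57599/2423) = (1870/2423)   [reduce mod 2423]
1870 = 2^1·935; (2/2423) = +1 since 2423 mod 8 = 7, so (1870/2423) = (+1)^1·(935/2423); sign now +1
reciprocity: (935/2423) = -1·(2423/935) since 935 mod 4 = 3, 2423 mod 4 = 3; sign now -1
(2423/935) = (553/935)   [reduce mod 935]
reciprocity: (553/935) = +1·(935/553) since 553 mod 4 = 1, 935 mod 4 = 3; sign now -1
(935/553) = (382/553)   [reduce mod 553]
382 = 2^1·191; (2/553) = +1 since 553 mod 8 = 1, so (382/553) = (+1)^1·(191/553); sign now -1
reciprocity: (191/553) = +1·(553/191) since 191 mod 4 = 3, 553 mod 4 = 1; sign now -1
(553/191) = (171/191)   [reduce mod 191]
reciprocity: (171/191) = -1·(191/171) since 171 mod 4 = 3, 191 mod 4 = 3; sign now +1
(191/171) = (20/171)   [reduce mod 171]
20 = 2^2·5; (2/171) = -1 since 171 mod 8 = 3, so (20/171) = (-1)^2·(5/171); sign now +1
reciprocity: (5/171) = +1·(171/5) since 5 mod 4 = 1, 171 mod 4 = 3; sign now +1
(171/5) = (1/5)   [reduce mod 5]
(1/5) = 1; final value = sign = +1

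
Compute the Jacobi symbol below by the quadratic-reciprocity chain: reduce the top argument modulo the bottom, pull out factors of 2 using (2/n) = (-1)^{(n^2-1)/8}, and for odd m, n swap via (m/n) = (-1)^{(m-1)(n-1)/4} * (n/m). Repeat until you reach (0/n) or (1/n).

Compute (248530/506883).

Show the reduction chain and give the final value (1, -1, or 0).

1

248530 = 2^1·124265; (2/506883) = -1 since 506883 mod 8 = 3, so (248530/506883) = (-1)^1·(124265/506883); sign now -1
reciprocity: (124265/506883) = +1·(506883/124265) since 124265 mod 4 = 1, 506883 mod 4 = 3; sign now -1
(506883/124265) = (9823/124265)   [reduce mod 124265]
reciprocity: (9823/124265) = +1·(124265/9823) since 9823 mod 4 = 3, 124265 mod 4 = 1; sign now -1
(124265/9823) = (6389/9823)   [reduce mod 9823]
reciprocity: (6389/9823) = +1·(9823/6389) since 6389 mod 4 = 1, 9823 mod 4 = 3; sign now -1
(9823/6389) = (3434/6389)   [reduce mod 6389]
3434 = 2^1·1717; (2/6389) = -1 since 6389 mod 8 = 5, so (3434/6389) = (-1)^1·(1717/6389); sign now +1
reciprocity: (1717/6389) = +1·(6389/1717) since 1717 mod 4 = 1, 6389 mod 4 = 1; sign now +1
(6389/1717) = (1238/1717)   [reduce mod 1717]
1238 = 2^1·619; (2/1717) = -1 since 1717 mod 8 = 5, so (1238/1717) = (-1)^1·(619/1717); sign now -1
reciprocity: (619/1717) = +1·(1717/619) since 619 mod 4 = 3, 1717 mod 4 = 1; sign now -1
(1717/619) = (479/619)   [reduce mod 619]
reciprocity: (479/619) = -1·(619/479) since 479 mod 4 = 3, 619 mod 4 = 3; sign now +1
(619/479) = (140/479)   [reduce mod 479]
140 = 2^2·35; (2/479) = +1 since 479 mod 8 = 7, so (140/479) = (+1)^2·(35/479); sign now +1
reciprocity: (35/479) = -1·(479/35) since 35 mod 4 = 3, 479 mod 4 = 3; sign now -1
(479/35) = (24/35)   [reduce mod 35]
24 = 2^3·3; (2/35) = -1 since 35 mod 8 = 3, so (24/35) = (-1)^3·(3/35); sign now +1
reciprocity: (3/35) = -1·(35/3) since 3 mod 4 = 3, 35 mod 4 = 3; sign now -1
(35/3) = (2/3)   [reduce mod 3]
2 = 2^1·1; (2/3) = -1 since 3 mod 8 = 3, so (2/3) = (-1)^1·(1/3); sign now +1
(1/3) = 1; final value = sign = +1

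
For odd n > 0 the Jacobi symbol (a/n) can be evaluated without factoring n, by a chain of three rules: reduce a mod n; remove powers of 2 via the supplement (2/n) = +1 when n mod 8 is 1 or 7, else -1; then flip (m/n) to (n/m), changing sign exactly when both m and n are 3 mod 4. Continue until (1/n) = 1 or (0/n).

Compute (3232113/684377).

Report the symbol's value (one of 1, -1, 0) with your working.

(3232113/684377): 3232113 mod 684377 = 494605, so (3232113/684377) = (494605/684377)
flip (494605/684377) -> (684377/494605): both odd, 494605 mod 4 = 1, 684377 mod 4 = 1, so the flip contributes +1; sign now +1
(684377/494605): 684377 mod 494605 = 189772, so (684377/494605) = (189772/494605)
factor out 2^2: 189772 = 2^2·47443; with 494605 mod 8 = 5, (2/494605) = -1; sign now +1; continue with (47443/494605)
flip (47443/494605) -> (494605/47443): both odd, 47443 mod 4 = 3, 494605 mod 4 = 1, so the flip contributes +1; sign now +1
(494605/47443): 494605 mod 47443 = 20175, so (494605/47443) = (20175/47443)
flip (20175/47443) -> (47443/20175): both odd, 20175 mod 4 = 3, 47443 mod 4 = 3, so the flip contributes -1; sign now -1
(47443/20175): 47443 mod 20175 = 7093, so (47443/20175) = (7093/20175)
flip (7093/20175) -> (20175/7093): both odd, 7093 mod 4 = 1, 20175 mod 4 = 3, so the flip contributes +1; sign now -1
(20175/7093): 20175 mod 7093 = 5989, so (20175/7093) = (5989/7093)
flip (5989/7093) -> (7093/5989): both odd, 5989 mod 4 = 1, 7093 mod 4 = 1, so the flip contributes +1; sign now -1
(7093/5989): 7093 mod 5989 = 1104, so (7093/5989) = (1104/5989)
factor out 2^4: 1104 = 2^4·69; with 5989 mod 8 = 5, (2/5989) = -1; sign now -1; continue with (69/5989)
flip (69/5989) -> (5989/69): both odd, 69 mod 4 = 1, 5989 mod 4 = 1, so the flip contributes +1; sign now -1
(5989/69): 5989 mod 69 = 55, so (5989/69) = (55/69)
flip (55/69) -> (69/55): both odd, 55 mod 4 = 3, 69 mod 4 = 1, so the flip contributes +1; sign now -1
(69/55): 69 mod 55 = 14, so (69/55) = (14/55)
factor out 2^1: 14 = 2^1·7; with 55 mod 8 = 7, (2/55) = +1; sign now -1; continue with (7/55)
flip (7/55) -> (55/7): both odd, 7 mod 4 = 3, 55 mod 4 = 3, so the flip contributes -1; sign now +1
(55/7): 55 mod 7 = 6, so (55/7) = (6/7)
factor out 2^1: 6 = 2^1·3; with 7 mod 8 = 7, (2/7) = +1; sign now +1; continue with (3/7)
flip (3/7) -> (7/3): both odd, 3 mod 4 = 3, 7 mod 4 = 3, so the flip contributes -1; sign now -1
(7/3): 7 mod 3 = 1, so (7/3) = (1/3)
reached (1/3) = 1, so the symbol is -1

-1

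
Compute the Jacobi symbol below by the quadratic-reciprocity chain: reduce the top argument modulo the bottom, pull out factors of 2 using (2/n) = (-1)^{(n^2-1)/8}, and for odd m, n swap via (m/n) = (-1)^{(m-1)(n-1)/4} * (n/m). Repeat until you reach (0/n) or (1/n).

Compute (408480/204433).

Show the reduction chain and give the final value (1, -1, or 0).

(408480/204433): 408480 mod 204433 = 204047, so (408480/204433) = (204047/204433)
flip (204047/204433) -> (204433/204047): both odd, 204047 mod 4 = 3, 204433 mod 4 = 1, so the flip contributes +1; sign now +1
(204433/204047): 204433 mod 204047 = 386, so (204433/204047) = (386/204047)
factor out 2^1: 386 = 2^1·193; with 204047 mod 8 = 7, (2/204047) = +1; sign now +1; continue with (193/204047)
flip (193/204047) -> (204047/193): both odd, 193 mod 4 = 1, 204047 mod 4 = 3, so the flip contributes +1; sign now +1
(204047/193): 204047 mod 193 = 46, so (204047/193) = (46/193)
factor out 2^1: 46 = 2^1·23; with 193 mod 8 = 1, (2/193) = +1; sign now +1; continue with (23/193)
flip (23/193) -> (193/23): both odd, 23 mod 4 = 3, 193 mod 4 = 1, so the flip contributes +1; sign now +1
(193/23): 193 mod 23 = 9, so (193/23) = (9/23)
flip (9/23) -> (23/9): both odd, 9 mod 4 = 1, 23 mod 4 = 3, so the flip contributes +1; sign now +1
(23/9): 23 mod 9 = 5, so (23/9) = (5/9)
flip (5/9) -> (9/5): both odd, 5 mod 4 = 1, 9 mod 4 = 1, so the flip contributes +1; sign now +1
(9/5): 9 mod 5 = 4, so (9/5) = (4/5)
factor out 2^2: 4 = 2^2·1; with 5 mod 8 = 5, (2/5) = -1; sign now +1; continue with (1/5)
reached (1/5) = 1, so the symbol is +1

1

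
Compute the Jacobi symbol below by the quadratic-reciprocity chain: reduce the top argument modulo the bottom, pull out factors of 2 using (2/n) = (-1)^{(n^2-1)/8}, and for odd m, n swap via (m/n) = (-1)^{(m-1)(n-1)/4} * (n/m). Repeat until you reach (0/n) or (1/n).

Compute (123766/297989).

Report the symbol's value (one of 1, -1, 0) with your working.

1

factor out 2^1: 123766 = 2^1·61883; with 297989 mod 8 = 5, (2/297989) = -1; sign now -1; continue with (61883/297989)
flip (61883/297989) -> (297989/61883): both odd, 61883 mod 4 = 3, 297989 mod 4 = 1, so the flip contributes +1; sign now -1
(297989/61883): 297989 mod 61883 = 50457, so (297989/61883) = (50457/61883)
flip (50457/61883) -> (61883/50457): both odd, 50457 mod 4 = 1, 61883 mod 4 = 3, so the flip contributes +1; sign now -1
(61883/50457): 61883 mod 50457 = 11426, so (61883/50457) = (11426/50457)
factor out 2^1: 11426 = 2^1·5713; with 50457 mod 8 = 1, (2/50457) = +1; sign now -1; continue with (5713/50457)
flip (5713/50457) -> (50457/5713): both odd, 5713 mod 4 = 1, 50457 mod 4 = 1, so the flip contributes +1; sign now -1
(50457/5713): 50457 mod 5713 = 4753, so (50457/5713) = (4753/5713)
flip (4753/5713) -> (5713/4753): both odd, 4753 mod 4 = 1, 5713 mod 4 = 1, so the flip contributes +1; sign now -1
(5713/4753): 5713 mod 4753 = 960, so (5713/4753) = (960/4753)
factor out 2^6: 960 = 2^6·15; with 4753 mod 8 = 1, (2/4753) = +1; sign now -1; continue with (15/4753)
flip (15/4753) -> (4753/15): both odd, 15 mod 4 = 3, 4753 mod 4 = 1, so the flip contributes +1; sign now -1
(4753/15): 4753 mod 15 = 13, so (4753/15) = (13/15)
flip (13/15) -> (15/13): both odd, 13 mod 4 = 1, 15 mod 4 = 3, so the flip contributes +1; sign now -1
(15/13): 15 mod 13 = 2, so (15/13) = (2/13)
factor out 2^1: 2 = 2^1·1; with 13 mod 8 = 5, (2/13) = -1; sign now +1; continue with (1/13)
reached (1/13) = 1, so the symbol is +1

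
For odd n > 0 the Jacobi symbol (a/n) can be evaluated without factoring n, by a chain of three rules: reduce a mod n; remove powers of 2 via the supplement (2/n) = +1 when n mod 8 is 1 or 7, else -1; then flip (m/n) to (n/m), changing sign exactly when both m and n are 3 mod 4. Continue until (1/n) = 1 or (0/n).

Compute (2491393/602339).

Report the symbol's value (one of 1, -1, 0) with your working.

-1

(2491393/602339): 2491393 mod 602339 = 82037, so (2491393/602339) = (82037/602339)
flip (82037/602339) -> (602339/82037): both odd, 82037 mod 4 = 1, 602339 mod 4 = 3, so the flip contributes +1; sign now +1
(602339/82037): 602339 mod 82037 = 28080, so (602339/82037) = (28080/82037)
factor out 2^4: 28080 = 2^4·1755; with 82037 mod 8 = 5, (2/82037) = -1; sign now +1; continue with (1755/82037)
flip (1755/82037) -> (82037/1755): both odd, 1755 mod 4 = 3, 82037 mod 4 = 1, so the flip contributes +1; sign now +1
(82037/1755): 82037 mod 1755 = 1307, so (82037/1755) = (1307/1755)
flip (1307/1755) -> (1755/1307): both odd, 1307 mod 4 = 3, 1755 mod 4 = 3, so the flip contributes -1; sign now -1
(1755/1307): 1755 mod 1307 = 448, so (1755/1307) = (448/1307)
factor out 2^6: 448 = 2^6·7; with 1307 mod 8 = 3, (2/1307) = -1; sign now -1; continue with (7/1307)
flip (7/1307) -> (1307/7): both odd, 7 mod 4 = 3, 1307 mod 4 = 3, so the flip contributes -1; sign now +1
(1307/7): 1307 mod 7 = 5, so (1307/7) = (5/7)
flip (5/7) -> (7/5): both odd, 5 mod 4 = 1, 7 mod 4 = 3, so the flip contributes +1; sign now +1
(7/5): 7 mod 5 = 2, so (7/5) = (2/5)
factor out 2^1: 2 = 2^1·1; with 5 mod 8 = 5, (2/5) = -1; sign now -1; continue with (1/5)
reached (1/5) = 1, so the symbol is -1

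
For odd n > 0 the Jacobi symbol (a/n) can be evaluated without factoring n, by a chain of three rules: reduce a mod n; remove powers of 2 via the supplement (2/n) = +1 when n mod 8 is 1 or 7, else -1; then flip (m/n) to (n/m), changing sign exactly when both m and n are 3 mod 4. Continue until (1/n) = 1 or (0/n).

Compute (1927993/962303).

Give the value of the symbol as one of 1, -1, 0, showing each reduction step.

1

(1927993/962303): 1927993 mod 962303 = 3387, so (1927993/962303) = (3387/962303)
flip (3387/962303) -> (962303/3387): both odd, 3387 mod 4 = 3, 962303 mod 4 = 3, so the flip contributes -1; sign now -1
(962303/3387): 962303 mod 3387 = 395, so (962303/3387) = (395/3387)
flip (395/3387) -> (3387/395): both odd, 395 mod 4 = 3, 3387 mod 4 = 3, so the flip contributes -1; sign now +1
(3387/395): 3387 mod 395 = 227, so (3387/395) = (227/395)
flip (227/395) -> (395/227): both odd, 227 mod 4 = 3, 395 mod 4 = 3, so the flip contributes -1; sign now -1
(395/227): 395 mod 227 = 168, so (395/227) = (168/227)
factor out 2^3: 168 = 2^3·21; with 227 mod 8 = 3, (2/227) = -1; sign now +1; continue with (21/227)
flip (21/227) -> (227/21): both odd, 21 mod 4 = 1, 227 mod 4 = 3, so the flip contributes +1; sign now +1
(227/21): 227 mod 21 = 17, so (227/21) = (17/21)
flip (17/21) -> (21/17): both odd, 17 mod 4 = 1, 21 mod 4 = 1, so the flip contributes +1; sign now +1
(21/17): 21 mod 17 = 4, so (21/17) = (4/17)
factor out 2^2: 4 = 2^2·1; with 17 mod 8 = 1, (2/17) = +1; sign now +1; continue with (1/17)
reached (1/17) = 1, so the symbol is +1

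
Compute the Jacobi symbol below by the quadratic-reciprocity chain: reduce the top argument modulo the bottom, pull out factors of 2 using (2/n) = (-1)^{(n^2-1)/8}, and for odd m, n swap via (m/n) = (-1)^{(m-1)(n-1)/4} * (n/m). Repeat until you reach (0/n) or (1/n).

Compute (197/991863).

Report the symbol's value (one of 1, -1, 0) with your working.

-1

flip (197/991863) -> (991863/197): both odd, 197 mod 4 = 1, 991863 mod 4 = 3, so the flip contributes +1; sign now +1
(991863/197): 991863 mod 197 = 165, so (991863/197) = (165/197)
flip (165/197) -> (197/165): both odd, 165 mod 4 = 1, 197 mod 4 = 1, so the flip contributes +1; sign now +1
(197/165): 197 mod 165 = 32, so (197/165) = (32/165)
factor out 2^5: 32 = 2^5·1; with 165 mod 8 = 5, (2/165) = -1; sign now -1; continue with (1/165)
reached (1/165) = 1, so the symbol is -1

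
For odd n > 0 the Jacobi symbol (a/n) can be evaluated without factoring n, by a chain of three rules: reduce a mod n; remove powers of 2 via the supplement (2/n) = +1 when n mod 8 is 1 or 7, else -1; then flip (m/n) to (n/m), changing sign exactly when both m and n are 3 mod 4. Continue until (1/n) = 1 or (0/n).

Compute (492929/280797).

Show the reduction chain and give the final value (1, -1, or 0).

1

(492929/280797) = (212132/280797)   [reduce mod 280797]
212132 = 2^2·53033; (2/280797) = -1 since 280797 mod 8 = 5, so (212132/280797) = (-1)^2·(53033/280797); sign now +1
reciprocity: (53033/280797) = +1·(280797/53033) since 53033 mod 4 = 1, 280797 mod 4 = 1; sign now +1
(280797/53033) = (15632/53033)   [reduce mod 53033]
15632 = 2^4·977; (2/53033) = +1 since 53033 mod 8 = 1, so (15632/53033) = (+1)^4·(977/53033); sign now +1
reciprocity: (977/53033) = +1·(53033/977) since 977 mod 4 = 1, 53033 mod 4 = 1; sign now +1
(53033/977) = (275/977)   [reduce mod 977]
reciprocity: (275/977) = +1·(977/275) since 275 mod 4 = 3, 977 mod 4 = 1; sign now +1
(977/275) = (152/275)   [reduce mod 275]
152 = 2^3·19; (2/275) = -1 since 275 mod 8 = 3, so (152/275) = (-1)^3·(19/275); sign now -1
reciprocity: (19/275) = -1·(275/19) since 19 mod 4 = 3, 275 mod 4 = 3; sign now +1
(275/19) = (9/19)   [reduce mod 19]
reciprocity: (9/19) = +1·(19/9) since 9 mod 4 = 1, 19 mod 4 = 3; sign now +1
(19/9) = (1/9)   [reduce mod 9]
(1/9) = 1; final value = sign = +1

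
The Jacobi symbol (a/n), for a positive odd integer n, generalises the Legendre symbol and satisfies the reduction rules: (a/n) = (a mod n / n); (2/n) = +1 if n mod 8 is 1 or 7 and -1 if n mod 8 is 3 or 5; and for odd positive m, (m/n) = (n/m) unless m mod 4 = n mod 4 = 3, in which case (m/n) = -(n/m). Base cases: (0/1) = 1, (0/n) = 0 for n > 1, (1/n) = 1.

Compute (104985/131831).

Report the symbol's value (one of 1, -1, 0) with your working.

1

flip (104985/131831) -> (131831/104985): both odd, 104985 mod 4 = 1, 131831 mod 4 = 3, so the flip contributes +1; sign now +1
(131831/104985): 131831 mod 104985 = 26846, so (131831/104985) = (26846/104985)
factor out 2^1: 26846 = 2^1·13423; with 104985 mod 8 = 1, (2/104985) = +1; sign now +1; continue with (13423/104985)
flip (13423/104985) -> (104985/13423): both odd, 13423 mod 4 = 3, 104985 mod 4 = 1, so the flip contributes +1; sign now +1
(104985/13423): 104985 mod 13423 = 11024, so (104985/13423) = (11024/13423)
factor out 2^4: 11024 = 2^4·689; with 13423 mod 8 = 7, (2/13423) = +1; sign now +1; continue with (689/13423)
flip (689/13423) -> (13423/689): both odd, 689 mod 4 = 1, 13423 mod 4 = 3, so the flip contributes +1; sign now +1
(13423/689): 13423 mod 689 = 332, so (13423/689) = (332/689)
factor out 2^2: 332 = 2^2·83; with 689 mod 8 = 1, (2/689) = +1; sign now +1; continue with (83/689)
flip (83/689) -> (689/83): both odd, 83 mod 4 = 3, 689 mod 4 = 1, so the flip contributes +1; sign now +1
(689/83): 689 mod 83 = 25, so (689/83) = (25/83)
flip (25/83) -> (83/25): both odd, 25 mod 4 = 1, 83 mod 4 = 3, so the flip contributes +1; sign now +1
(83/25): 83 mod 25 = 8, so (83/25) = (8/25)
factor out 2^3: 8 = 2^3·1; with 25 mod 8 = 1, (2/25) = +1; sign now +1; continue with (1/25)
reached (1/25) = 1, so the symbol is +1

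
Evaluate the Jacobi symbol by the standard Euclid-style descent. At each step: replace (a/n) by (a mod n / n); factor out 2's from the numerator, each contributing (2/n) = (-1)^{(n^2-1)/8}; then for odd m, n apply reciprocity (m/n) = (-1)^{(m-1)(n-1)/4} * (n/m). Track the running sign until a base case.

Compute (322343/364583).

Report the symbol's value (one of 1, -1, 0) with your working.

1

flip (322343/364583) -> (364583/322343): both odd, 322343 mod 4 = 3, 364583 mod 4 = 3, so the flip contributes -1; sign now -1
(364583/322343): 364583 mod 322343 = 42240, so (364583/322343) = (42240/322343)
factor out 2^8: 42240 = 2^8·165; with 322343 mod 8 = 7, (2/322343) = +1; sign now -1; continue with (165/322343)
flip (165/322343) -> (322343/165): both odd, 165 mod 4 = 1, 322343 mod 4 = 3, so the flip contributes +1; sign now -1
(322343/165): 322343 mod 165 = 98, so (322343/165) = (98/165)
factor out 2^1: 98 = 2^1·49; with 165 mod 8 = 5, (2/165) = -1; sign now +1; continue with (49/165)
flip (49/165) -> (165/49): both odd, 49 mod 4 = 1, 165 mod 4 = 1, so the flip contributes +1; sign now +1
(165/49): 165 mod 49 = 18, so (165/49) = (18/49)
factor out 2^1: 18 = 2^1·9; with 49 mod 8 = 1, (2/49) = +1; sign now +1; continue with (9/49)
flip (9/49) -> (49/9): both odd, 9 mod 4 = 1, 49 mod 4 = 1, so the flip contributes +1; sign now +1
(49/9): 49 mod 9 = 4, so (49/9) = (4/9)
factor out 2^2: 4 = 2^2·1; with 9 mod 8 = 1, (2/9) = +1; sign now +1; continue with (1/9)
reached (1/9) = 1, so the symbol is +1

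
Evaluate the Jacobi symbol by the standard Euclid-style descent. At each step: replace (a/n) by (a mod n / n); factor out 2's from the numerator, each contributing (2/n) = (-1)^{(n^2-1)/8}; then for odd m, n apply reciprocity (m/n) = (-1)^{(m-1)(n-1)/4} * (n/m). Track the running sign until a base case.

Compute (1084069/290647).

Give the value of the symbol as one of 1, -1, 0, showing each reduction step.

(1084069/290647): 1084069 mod 290647 = 212128, so (1084069/290647) = (212128/290647)
factor out 2^5: 212128 = 2^5·6629; with 290647 mod 8 = 7, (2/290647) = +1; sign now +1; continue with (6629/290647)
flip (6629/290647) -> (290647/6629): both odd, 6629 mod 4 = 1, 290647 mod 4 = 3, so the flip contributes +1; sign now +1
(290647/6629): 290647 mod 6629 = 5600, so (290647/6629) = (5600/6629)
factor out 2^5: 5600 = 2^5·175; with 6629 mod 8 = 5, (2/6629) = -1; sign now -1; continue with (175/6629)
flip (175/6629) -> (6629/175): both odd, 175 mod 4 = 3, 6629 mod 4 = 1, so the flip contributes +1; sign now -1
(6629/175): 6629 mod 175 = 154, so (6629/175) = (154/175)
factor out 2^1: 154 = 2^1·77; with 175 mod 8 = 7, (2/175) = +1; sign now -1; continue with (77/175)
flip (77/175) -> (175/77): both odd, 77 mod 4 = 1, 175 mod 4 = 3, so the flip contributes +1; sign now -1
(175/77): 175 mod 77 = 21, so (175/77) = (21/77)
flip (21/77) -> (77/21): both odd, 21 mod 4 = 1, 77 mod 4 = 1, so the flip contributes +1; sign now -1
(77/21): 77 mod 21 = 14, so (77/21) = (14/21)
factor out 2^1: 14 = 2^1·7; with 21 mod 8 = 5, (2/21) = -1; sign now +1; continue with (7/21)
flip (7/21) -> (21/7): both odd, 7 mod 4 = 3, 21 mod 4 = 1, so the flip contributes +1; sign now +1
(21/7): 21 mod 7 = 0, so (21/7) = (0/7)
reached (0/7); gcd(a, n) > 1, so (0/7) = 0 and the symbol is 0

0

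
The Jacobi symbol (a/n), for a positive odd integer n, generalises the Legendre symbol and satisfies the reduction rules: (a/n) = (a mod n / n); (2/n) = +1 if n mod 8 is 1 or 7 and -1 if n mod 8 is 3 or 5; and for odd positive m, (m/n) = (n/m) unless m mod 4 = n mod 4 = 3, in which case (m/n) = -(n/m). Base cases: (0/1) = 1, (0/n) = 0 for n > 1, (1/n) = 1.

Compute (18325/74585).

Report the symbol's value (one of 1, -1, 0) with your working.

reciprocity: (18325/74585) = +1·(74585/18325) since 18325 mod 4 = 1, 74585 mod 4 = 1; sign now +1
(74585/18325) = (1285/18325)   [reduce mod 18325]
reciprocity: (1285/18325) = +1·(18325/1285) since 1285 mod 4 = 1, 18325 mod 4 = 1; sign now +1
(18325/1285) = (335/1285)   [reduce mod 1285]
reciprocity: (335/1285) = +1·(1285/335) since 335 mod 4 = 3, 1285 mod 4 = 1; sign now +1
(1285/335) = (280/335)   [reduce mod 335]
280 = 2^3·35; (2/335) = +1 since 335 mod 8 = 7, so (280/335) = (+1)^3·(35/335); sign now +1
reciprocity: (35/335) = -1·(335/35) since 35 mod 4 = 3, 335 mod 4 = 3; sign now -1
(335/35) = (20/35)   [reduce mod 35]
20 = 2^2·5; (2/35) = -1 since 35 mod 8 = 3, so (20/35) = (-1)^2·(5/35); sign now -1
reciprocity: (5/35) = +1·(35/5) since 5 mod 4 = 1, 35 mod 4 = 3; sign now -1
(35/5) = (0/5)   [reduce mod 5]
(0/5) = 0   [gcd(a, n) > 1]; final value = 0

0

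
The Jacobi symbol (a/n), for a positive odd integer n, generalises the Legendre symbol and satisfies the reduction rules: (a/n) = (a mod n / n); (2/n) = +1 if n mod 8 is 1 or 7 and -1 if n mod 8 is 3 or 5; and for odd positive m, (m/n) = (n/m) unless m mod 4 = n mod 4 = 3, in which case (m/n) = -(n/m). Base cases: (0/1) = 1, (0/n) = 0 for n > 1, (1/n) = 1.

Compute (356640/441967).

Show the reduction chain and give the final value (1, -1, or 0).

factor out 2^5: 356640 = 2^5·11145; with 441967 mod 8 = 7, (2/441967) = +1; sign now +1; continue with (11145/441967)
flip (11145/441967) -> (441967/11145): both odd, 11145 mod 4 = 1, 441967 mod 4 = 3, so the flip contributes +1; sign now +1
(441967/11145): 441967 mod 11145 = 7312, so (441967/11145) = (7312/11145)
factor out 2^4: 7312 = 2^4·457; with 11145 mod 8 = 1, (2/11145) = +1; sign now +1; continue with (457/11145)
flip (457/11145) -> (11145/457): both odd, 457 mod 4 = 1, 11145 mod 4 = 1, so the flip contributes +1; sign now +1
(11145/457): 11145 mod 457 = 177, so (11145/457) = (177/457)
flip (177/457) -> (457/177): both odd, 177 mod 4 = 1, 457 mod 4 = 1, so the flip contributes +1; sign now +1
(457/177): 457 mod 177 = 103, so (457/177) = (103/177)
flip (103/177) -> (177/103): both odd, 103 mod 4 = 3, 177 mod 4 = 1, so the flip contributes +1; sign now +1
(177/103): 177 mod 103 = 74, so (177/103) = (74/103)
factor out 2^1: 74 = 2^1·37; with 103 mod 8 = 7, (2/103) = +1; sign now +1; continue with (37/103)
flip (37/103) -> (103/37): both odd, 37 mod 4 = 1, 103 mod 4 = 3, so the flip contributes +1; sign now +1
(103/37): 103 mod 37 = 29, so (103/37) = (29/37)
flip (29/37) -> (37/29): both odd, 29 mod 4 = 1, 37 mod 4 = 1, so the flip contributes +1; sign now +1
(37/29): 37 mod 29 = 8, so (37/29) = (8/29)
factor out 2^3: 8 = 2^3·1; with 29 mod 8 = 5, (2/29) = -1; sign now -1; continue with (1/29)
reached (1/29) = 1, so the symbol is -1

-1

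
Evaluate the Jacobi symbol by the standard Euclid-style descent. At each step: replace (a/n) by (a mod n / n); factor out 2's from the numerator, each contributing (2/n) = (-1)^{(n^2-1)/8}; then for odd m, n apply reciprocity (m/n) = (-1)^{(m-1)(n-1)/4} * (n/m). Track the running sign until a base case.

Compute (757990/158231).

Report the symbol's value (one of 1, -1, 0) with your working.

(757990/158231): 757990 mod 158231 = 125066, so (757990/158231) = (125066/158231)
factor out 2^1: 125066 = 2^1·62533; with 158231 mod 8 = 7, (2/158231) = +1; sign now +1; continue with (62533/158231)
flip (62533/158231) -> (158231/62533): both odd, 62533 mod 4 = 1, 158231 mod 4 = 3, so the flip contributes +1; sign now +1
(158231/62533): 158231 mod 62533 = 33165, so (158231/62533) = (33165/62533)
flip (33165/62533) -> (62533/33165): both odd, 33165 mod 4 = 1, 62533 mod 4 = 1, so the flip contributes +1; sign now +1
(62533/33165): 62533 mod 33165 = 29368, so (62533/33165) = (29368/33165)
factor out 2^3: 29368 = 2^3·3671; with 33165 mod 8 = 5, (2/33165) = -1; sign now -1; continue with (3671/33165)
flip (3671/33165) -> (33165/3671): both odd, 3671 mod 4 = 3, 33165 mod 4 = 1, so the flip contributes +1; sign now -1
(33165/3671): 33165 mod 3671 = 126, so (33165/3671) = (126/3671)
factor out 2^1: 126 = 2^1·63; with 3671 mod 8 = 7, (2/3671) = +1; sign now -1; continue with (63/3671)
flip (63/3671) -> (3671/63): both odd, 63 mod 4 = 3, 3671 mod 4 = 3, so the flip contributes -1; sign now +1
(3671/63): 3671 mod 63 = 17, so (3671/63) = (17/63)
flip (17/63) -> (63/17): both odd, 17 mod 4 = 1, 63 mod 4 = 3, so the flip contributes +1; sign now +1
(63/17): 63 mod 17 = 12, so (63/17) = (12/17)
factor out 2^2: 12 = 2^2·3; with 17 mod 8 = 1, (2/17) = +1; sign now +1; continue with (3/17)
flip (3/17) -> (17/3): both odd, 3 mod 4 = 3, 17 mod 4 = 1, so the flip contributes +1; sign now +1
(17/3): 17 mod 3 = 2, so (17/3) = (2/3)
factor out 2^1: 2 = 2^1·1; with 3 mod 8 = 3, (2/3) = -1; sign now -1; continue with (1/3)
reached (1/3) = 1, so the symbol is -1

-1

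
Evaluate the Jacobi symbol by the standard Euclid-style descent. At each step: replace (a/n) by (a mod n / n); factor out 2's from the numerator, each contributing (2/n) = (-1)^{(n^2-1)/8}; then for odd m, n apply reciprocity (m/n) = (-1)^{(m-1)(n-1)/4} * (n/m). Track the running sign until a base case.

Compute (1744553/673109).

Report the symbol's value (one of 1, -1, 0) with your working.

(1744553/673109): 1744553 mod 673109 = 398335, so (1744553/673109) = (398335/673109)
flip (398335/673109) -> (673109/398335): both odd, 398335 mod 4 = 3, 673109 mod 4 = 1, so the flip contributes +1; sign now +1
(673109/398335): 673109 mod 398335 = 274774, so (673109/398335) = (274774/398335)
factor out 2^1: 274774 = 2^1·137387; with 398335 mod 8 = 7, (2/398335) = +1; sign now +1; continue with (137387/398335)
flip (137387/398335) -> (398335/137387): both odd, 137387 mod 4 = 3, 398335 mod 4 = 3, so the flip contributes -1; sign now -1
(398335/137387): 398335 mod 137387 = 123561, so (398335/137387) = (123561/137387)
flip (123561/137387) -> (137387/123561): both odd, 123561 mod 4 = 1, 137387 mod 4 = 3, so the flip contributes +1; sign now -1
(137387/123561): 137387 mod 123561 = 13826, so (137387/123561) = (13826/123561)
factor out 2^1: 13826 = 2^1·6913; with 123561 mod 8 = 1, (2/123561) = +1; sign now -1; continue with (6913/123561)
flip (6913/123561) -> (123561/6913): both odd, 6913 mod 4 = 1, 123561 mod 4 = 1, so the flip contributes +1; sign now -1
(123561/6913): 123561 mod 6913 = 6040, so (123561/6913) = (6040/6913)
factor out 2^3: 6040 = 2^3·755; with 6913 mod 8 = 1, (2/6913) = +1; sign now -1; continue with (755/6913)
flip (755/6913) -> (6913/755): both odd, 755 mod 4 = 3, 6913 mod 4 = 1, so the flip contributes +1; sign now -1
(6913/755): 6913 mod 755 = 118, so (6913/755) = (118/755)
factor out 2^1: 118 = 2^1·59; with 755 mod 8 = 3, (2/755) = -1; sign now +1; continue with (59/755)
flip (59/755) -> (755/59): both odd, 59 mod 4 = 3, 755 mod 4 = 3, so the flip contributes -1; sign now -1
(755/59): 755 mod 59 = 47, so (755/59) = (47/59)
flip (47/59) -> (59/47): both odd, 47 mod 4 = 3, 59 mod 4 = 3, so the flip contributes -1; sign now +1
(59/47): 59 mod 47 = 12, so (59/47) = (12/47)
factor out 2^2: 12 = 2^2·3; with 47 mod 8 = 7, (2/47) = +1; sign now +1; continue with (3/47)
flip (3/47) -> (47/3): both odd, 3 mod 4 = 3, 47 mod 4 = 3, so the flip contributes -1; sign now -1
(47/3): 47 mod 3 = 2, so (47/3) = (2/3)
factor out 2^1: 2 = 2^1·1; with 3 mod 8 = 3, (2/3) = -1; sign now +1; continue with (1/3)
reached (1/3) = 1, so the symbol is +1

1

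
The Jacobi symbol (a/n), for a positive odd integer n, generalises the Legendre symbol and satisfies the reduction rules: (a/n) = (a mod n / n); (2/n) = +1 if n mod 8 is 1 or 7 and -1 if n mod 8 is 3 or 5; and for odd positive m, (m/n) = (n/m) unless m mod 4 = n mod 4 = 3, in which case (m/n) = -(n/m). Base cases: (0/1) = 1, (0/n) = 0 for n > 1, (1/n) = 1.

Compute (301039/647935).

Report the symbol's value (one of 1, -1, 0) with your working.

reciprocity: (301039/647935) = -1·(647935/301039) since 301039 mod 4 = 3, 647935 mod 4 = 3; sign now -1
(647935/301039) = (45857/301039)   [reduce mod 301039]
reciprocity: (45857/301039) = +1·(301039/45857) since 45857 mod 4 = 1, 301039 mod 4 = 3; sign now -1
(301039/45857) = (25897/45857)   [reduce mod 45857]
reciprocity: (25897/45857) = +1·(45857/25897) since 25897 mod 4 = 1, 45857 mod 4 = 1; sign now -1
(45857/25897) = (19960/25897)   [reduce mod 25897]
19960 = 2^3·2495; (2/25897) = +1 since 25897 mod 8 = 1, so (19960/25897) = (+1)^3·(2495/25897); sign now -1
reciprocity: (2495/25897) = +1·(25897/2495) since 2495 mod 4 = 3, 25897 mod 4 = 1; sign now -1
(25897/2495) = (947/2495)   [reduce mod 2495]
reciprocity: (947/2495) = -1·(2495/947) since 947 mod 4 = 3, 2495 mod 4 = 3; sign now +1
(2495/947) = (601/947)   [reduce mod 947]
reciprocity: (601/947) = +1·(947/601) since 601 mod 4 = 1, 947 mod 4 = 3; sign now +1
(947/601) = (346/601)   [reduce mod 601]
346 = 2^1·173; (2/601) = +1 since 601 mod 8 = 1, so (346/601) = (+1)^1·(173/601); sign now +1
reciprocity: (173/601) = +1·(601/173) since 173 mod 4 = 1, 601 mod 4 = 1; sign now +1
(601/173) = (82/173)   [reduce mod 173]
82 = 2^1·41; (2/173) = -1 since 173 mod 8 = 5, so (82/173) = (-1)^1·(41/173); sign now -1
reciprocity: (41/173) = +1·(173/41) since 41 mod 4 = 1, 173 mod 4 = 1; sign now -1
(173/41) = (9/41)   [reduce mod 41]
reciprocity: (9/41) = +1·(41/9) since 9 mod 4 = 1, 41 mod 4 = 1; sign now -1
(41/9) = (5/9)   [reduce mod 9]
reciprocity: (5/9) = +1·(9/5) since 5 mod 4 = 1, 9 mod 4 = 1; sign now -1
(9/5) = (4/5)   [reduce mod 5]
4 = 2^2·1; (2/5) = -1 since 5 mod 8 = 5, so (4/5) = (-1)^2·(1/5); sign now -1
(1/5) = 1; final value = sign = -1

-1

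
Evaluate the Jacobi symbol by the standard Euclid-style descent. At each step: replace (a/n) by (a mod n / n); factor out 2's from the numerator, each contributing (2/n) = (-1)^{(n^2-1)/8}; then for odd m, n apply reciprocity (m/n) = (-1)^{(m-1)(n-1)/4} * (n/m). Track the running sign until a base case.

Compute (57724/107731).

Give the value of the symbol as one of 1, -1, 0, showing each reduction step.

-1

57724 = 2^2·14431; (2/107731) = -1 since 107731 mod 8 = 3, so (57724/107731) = (-1)^2·(14431/107731); sign now +1
reciprocity: (14431/107731) = -1·(107731/14431) since 14431 mod 4 = 3, 107731 mod 4 = 3; sign now -1
(107731/14431) = (6714/14431)   [reduce mod 14431]
6714 = 2^1·3357; (2/14431) = +1 since 14431 mod 8 = 7, so (6714/14431) = (+1)^1·(3357/14431); sign now -1
reciprocity: (3357/14431) = +1·(14431/3357) since 3357 mod 4 = 1, 14431 mod 4 = 3; sign now -1
(14431/3357) = (1003/3357)   [reduce mod 3357]
reciprocity: (1003/3357) = +1·(3357/1003) since 1003 mod 4 = 3, 3357 mod 4 = 1; sign now -1
(3357/1003) = (348/1003)   [reduce mod 1003]
348 = 2^2·87; (2/1003) = -1 since 1003 mod 8 = 3, so (348/1003) = (-1)^2·(87/1003); sign now -1
reciprocity: (87/1003) = -1·(1003/87) since 87 mod 4 = 3, 1003 mod 4 = 3; sign now +1
(1003/87) = (46/87)   [reduce mod 87]
46 = 2^1·23; (2/87) = +1 since 87 mod 8 = 7, so (46/87) = (+1)^1·(23/87); sign now +1
reciprocity: (23/87) = -1·(87/23) since 23 mod 4 = 3, 87 mod 4 = 3; sign now -1
(87/23) = (18/23)   [reduce mod 23]
18 = 2^1·9; (2/23) = +1 since 23 mod 8 = 7, so (18/23) = (+1)^1·(9/23); sign now -1
reciprocity: (9/23) = +1·(23/9) since 9 mod 4 = 1, 23 mod 4 = 3; sign now -1
(23/9) = (5/9)   [reduce mod 9]
reciprocity: (5/9) = +1·(9/5) since 5 mod 4 = 1, 9 mod 4 = 1; sign now -1
(9/5) = (4/5)   [reduce mod 5]
4 = 2^2·1; (2/5) = -1 since 5 mod 8 = 5, so (4/5) = (-1)^2·(1/5); sign now -1
(1/5) = 1; final value = sign = -1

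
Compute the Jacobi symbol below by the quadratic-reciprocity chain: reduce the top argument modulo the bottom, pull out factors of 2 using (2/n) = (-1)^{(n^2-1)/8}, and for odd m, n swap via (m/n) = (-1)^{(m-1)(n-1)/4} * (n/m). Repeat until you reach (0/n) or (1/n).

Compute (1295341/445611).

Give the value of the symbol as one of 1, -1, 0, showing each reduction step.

(1295341/445611): 1295341 mod 445611 = 404119, so (1295341/445611) = (404119/445611)
flip (404119/445611) -> (445611/404119): both odd, 404119 mod 4 = 3, 445611 mod 4 = 3, so the flip contributes -1; sign now -1
(445611/404119): 445611 mod 404119 = 41492, so (445611/404119) = (41492/404119)
factor out 2^2: 41492 = 2^2·10373; with 404119 mod 8 = 7, (2/404119) = +1; sign now -1; continue with (10373/404119)
flip (10373/404119) -> (404119/10373): both odd, 10373 mod 4 = 1, 404119 mod 4 = 3, so the flip contributes +1; sign now -1
(404119/10373): 404119 mod 10373 = 9945, so (404119/10373) = (9945/10373)
flip (9945/10373) -> (10373/9945): both odd, 9945 mod 4 = 1, 10373 mod 4 = 1, so the flip contributes +1; sign now -1
(10373/9945): 10373 mod 9945 = 428, so (10373/9945) = (428/9945)
factor out 2^2: 428 = 2^2·107; with 9945 mod 8 = 1, (2/9945) = +1; sign now -1; continue with (107/9945)
flip (107/9945) -> (9945/107): both odd, 107 mod 4 = 3, 9945 mod 4 = 1, so the flip contributes +1; sign now -1
(9945/107): 9945 mod 107 = 101, so (9945/107) = (101/107)
flip (101/107) -> (107/101): both odd, 101 mod 4 = 1, 107 mod 4 = 3, so the flip contributes +1; sign now -1
(107/101): 107 mod 101 = 6, so (107/101) = (6/101)
factor out 2^1: 6 = 2^1·3; with 101 mod 8 = 5, (2/101) = -1; sign now +1; continue with (3/101)
flip (3/101) -> (101/3): both odd, 3 mod 4 = 3, 101 mod 4 = 1, so the flip contributes +1; sign now +1
(101/3): 101 mod 3 = 2, so (101/3) = (2/3)
factor out 2^1: 2 = 2^1·1; with 3 mod 8 = 3, (2/3) = -1; sign now -1; continue with (1/3)
reached (1/3) = 1, so the symbol is -1

-1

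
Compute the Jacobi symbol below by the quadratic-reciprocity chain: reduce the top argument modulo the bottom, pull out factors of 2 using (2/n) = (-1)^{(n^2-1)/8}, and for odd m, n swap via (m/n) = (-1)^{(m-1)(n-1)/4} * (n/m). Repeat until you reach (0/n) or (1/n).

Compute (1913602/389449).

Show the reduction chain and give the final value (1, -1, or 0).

-1

(1913602/389449): 1913602 mod 389449 = 355806, so (1913602/389449) = (355806/389449)
factor out 2^1: 355806 = 2^1·177903; with 389449 mod 8 = 1, (2/389449) = +1; sign now +1; continue with (177903/389449)
flip (177903/389449) -> (389449/177903): both odd, 177903 mod 4 = 3, 389449 mod 4 = 1, so the flip contributes +1; sign now +1
(389449/177903): 389449 mod 177903 = 33643, so (389449/177903) = (33643/177903)
flip (33643/177903) -> (177903/33643): both odd, 33643 mod 4 = 3, 177903 mod 4 = 3, so the flip contributes -1; sign now -1
(177903/33643): 177903 mod 33643 = 9688, so (177903/33643) = (9688/33643)
factor out 2^3: 9688 = 2^3·1211; with 33643 mod 8 = 3, (2/33643) = -1; sign now +1; continue with (1211/33643)
flip (1211/33643) -> (33643/1211): both odd, 1211 mod 4 = 3, 33643 mod 4 = 3, so the flip contributes -1; sign now -1
(33643/1211): 33643 mod 1211 = 946, so (33643/1211) = (946/1211)
factor out 2^1: 946 = 2^1·473; with 1211 mod 8 = 3, (2/1211) = -1; sign now +1; continue with (473/1211)
flip (473/1211) -> (1211/473): both odd, 473 mod 4 = 1, 1211 mod 4 = 3, so the flip contributes +1; sign now +1
(1211/473): 1211 mod 473 = 265, so (1211/473) = (265/473)
flip (265/473) -> (473/265): both odd, 265 mod 4 = 1, 473 mod 4 = 1, so the flip contributes +1; sign now +1
(473/265): 473 mod 265 = 208, so (473/265) = (208/265)
factor out 2^4: 208 = 2^4·13; with 265 mod 8 = 1, (2/265) = +1; sign now +1; continue with (13/265)
flip (13/265) -> (265/13): both odd, 13 mod 4 = 1, 265 mod 4 = 1, so the flip contributes +1; sign now +1
(265/13): 265 mod 13 = 5, so (265/13) = (5/13)
flip (5/13) -> (13/5): both odd, 5 mod 4 = 1, 13 mod 4 = 1, so the flip contributes +1; sign now +1
(13/5): 13 mod 5 = 3, so (13/5) = (3/5)
flip (3/5) -> (5/3): both odd, 3 mod 4 = 3, 5 mod 4 = 1, so the flip contributes +1; sign now +1
(5/3): 5 mod 3 = 2, so (5/3) = (2/3)
factor out 2^1: 2 = 2^1·1; with 3 mod 8 = 3, (2/3) = -1; sign now -1; continue with (1/3)
reached (1/3) = 1, so the symbol is -1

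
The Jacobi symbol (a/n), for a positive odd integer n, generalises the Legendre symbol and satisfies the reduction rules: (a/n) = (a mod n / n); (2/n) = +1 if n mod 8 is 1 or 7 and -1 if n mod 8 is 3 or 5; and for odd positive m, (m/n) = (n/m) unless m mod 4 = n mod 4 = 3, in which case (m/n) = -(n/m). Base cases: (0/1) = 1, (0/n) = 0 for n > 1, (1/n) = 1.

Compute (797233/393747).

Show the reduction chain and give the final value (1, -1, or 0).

(797233/393747): 797233 mod 393747 = 9739, so (797233/393747) = (9739/393747)
flip (9739/393747) -> (393747/9739): both odd, 9739 mod 4 = 3, 393747 mod 4 = 3, so the flip contributes -1; sign now -1
(393747/9739): 393747 mod 9739 = 4187, so (393747/9739) = (4187/9739)
flip (4187/9739) -> (9739/4187): both odd, 4187 mod 4 = 3, 9739 mod 4 = 3, so the flip contributes -1; sign now +1
(9739/4187): 9739 mod 4187 = 1365, so (9739/4187) = (1365/4187)
flip (1365/4187) -> (4187/1365): both odd, 1365 mod 4 = 1, 4187 mod 4 = 3, so the flip contributes +1; sign now +1
(4187/1365): 4187 mod 1365 = 92, so (4187/1365) = (92/1365)
factor out 2^2: 92 = 2^2·23; with 1365 mod 8 = 5, (2/1365) = -1; sign now +1; continue with (23/1365)
flip (23/1365) -> (1365/23): both odd, 23 mod 4 = 3, 1365 mod 4 = 1, so the flip contributes +1; sign now +1
(1365/23): 1365 mod 23 = 8, so (1365/23) = (8/23)
factor out 2^3: 8 = 2^3·1; with 23 mod 8 = 7, (2/23) = +1; sign now +1; continue with (1/23)
reached (1/23) = 1, so the symbol is +1

1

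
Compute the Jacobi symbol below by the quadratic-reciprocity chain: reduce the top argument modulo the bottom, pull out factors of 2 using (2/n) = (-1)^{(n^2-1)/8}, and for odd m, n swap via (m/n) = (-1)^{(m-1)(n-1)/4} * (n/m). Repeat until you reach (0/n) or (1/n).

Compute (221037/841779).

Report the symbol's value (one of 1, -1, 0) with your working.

0

flip (221037/841779) -> (841779/221037): both odd, 221037 mod 4 = 1, 841779 mod 4 = 3, so the flip contributes +1; sign now +1
(841779/221037): 841779 mod 221037 = 178668, so (841779/221037) = (178668/221037)
factor out 2^2: 178668 = 2^2·44667; with 221037 mod 8 = 5, (2/221037) = -1; sign now +1; continue with (44667/221037)
flip (44667/221037) -> (221037/44667): both odd, 44667 mod 4 = 3, 221037 mod 4 = 1, so the flip contributes +1; sign now +1
(221037/44667): 221037 mod 44667 = 42369, so (221037/44667) = (42369/44667)
flip (42369/44667) -> (44667/42369): both odd, 42369 mod 4 = 1, 44667 mod 4 = 3, so the flip contributes +1; sign now +1
(44667/42369): 44667 mod 42369 = 2298, so (44667/42369) = (2298/42369)
factor out 2^1: 2298 = 2^1·1149; with 42369 mod 8 = 1, (2/42369) = +1; sign now +1; continue with (1149/42369)
flip (1149/42369) -> (42369/1149): both odd, 1149 mod 4 = 1, 42369 mod 4 = 1, so the flip contributes +1; sign now +1
(42369/1149): 42369 mod 1149 = 1005, so (42369/1149) = (1005/1149)
flip (1005/1149) -> (1149/1005): both odd, 1005 mod 4 = 1, 1149 mod 4 = 1, so the flip contributes +1; sign now +1
(1149/1005): 1149 mod 1005 = 144, so (1149/1005) = (144/1005)
factor out 2^4: 144 = 2^4·9; with 1005 mod 8 = 5, (2/1005) = -1; sign now +1; continue with (9/1005)
flip (9/1005) -> (1005/9): both odd, 9 mod 4 = 1, 1005 mod 4 = 1, so the flip contributes +1; sign now +1
(1005/9): 1005 mod 9 = 6, so (1005/9) = (6/9)
factor out 2^1: 6 = 2^1·3; with 9 mod 8 = 1, (2/9) = +1; sign now +1; continue with (3/9)
flip (3/9) -> (9/3): both odd, 3 mod 4 = 3, 9 mod 4 = 1, so the flip contributes +1; sign now +1
(9/3): 9 mod 3 = 0, so (9/3) = (0/3)
reached (0/3); gcd(a, n) > 1, so (0/3) = 0 and the symbol is 0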